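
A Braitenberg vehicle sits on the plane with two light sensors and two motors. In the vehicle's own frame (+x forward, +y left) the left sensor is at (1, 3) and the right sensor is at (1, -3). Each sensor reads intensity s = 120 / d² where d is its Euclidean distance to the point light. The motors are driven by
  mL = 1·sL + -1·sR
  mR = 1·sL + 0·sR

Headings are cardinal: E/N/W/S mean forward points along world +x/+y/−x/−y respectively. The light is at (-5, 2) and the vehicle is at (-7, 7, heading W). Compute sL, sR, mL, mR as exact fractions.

120/13 120/73 7200/949 120/13

left sensor world pos  = (-8, 4); dL² = 13
right sensor world pos = (-8, 10); dR² = 73
sL = 120/13 = 120/13
sR = 120/73 = 120/73
mL = 1·sL + -1·sR = 7200/949
mR = 1·sL + 0·sR = 120/13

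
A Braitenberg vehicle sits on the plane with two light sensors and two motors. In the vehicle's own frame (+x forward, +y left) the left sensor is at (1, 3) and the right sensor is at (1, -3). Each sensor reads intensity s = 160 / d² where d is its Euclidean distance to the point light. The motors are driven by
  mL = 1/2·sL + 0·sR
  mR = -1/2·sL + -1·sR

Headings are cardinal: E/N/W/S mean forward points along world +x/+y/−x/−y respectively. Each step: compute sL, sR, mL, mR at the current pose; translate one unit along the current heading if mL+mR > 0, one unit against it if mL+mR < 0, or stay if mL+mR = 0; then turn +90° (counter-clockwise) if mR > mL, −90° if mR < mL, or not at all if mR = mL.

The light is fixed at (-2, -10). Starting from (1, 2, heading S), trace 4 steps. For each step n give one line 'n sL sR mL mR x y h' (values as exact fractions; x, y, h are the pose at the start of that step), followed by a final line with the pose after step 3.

n=0: pose=(1,2,S); sL=160/157, sR=160/121; mL=80/157, mR=-34800/18997; mL+mR=-160/121 → advance -1; mR−mL=-44480/18997 → turn -1·90°
n=1: pose=(1,3,W); sL=20/13, sR=8/13; mL=10/13, mR=-18/13; mL+mR=-8/13 → advance -1; mR−mL=-28/13 → turn -1·90°
n=2: pose=(2,3,N); sL=160/197, sR=32/49; mL=80/197, mR=-10224/9653; mL+mR=-32/49 → advance -1; mR−mL=-14144/9653 → turn -1·90°
n=3: pose=(2,2,E); sL=16/25, sR=80/53; mL=8/25, mR=-2424/1325; mL+mR=-80/53 → advance -1; mR−mL=-2848/1325 → turn -1·90°

0 160/157 160/121 80/157 -34800/18997 1 2 S
1 20/13 8/13 10/13 -18/13 1 3 W
2 160/197 32/49 80/197 -10224/9653 2 3 N
3 16/25 80/53 8/25 -2424/1325 2 2 E
final 1 2 S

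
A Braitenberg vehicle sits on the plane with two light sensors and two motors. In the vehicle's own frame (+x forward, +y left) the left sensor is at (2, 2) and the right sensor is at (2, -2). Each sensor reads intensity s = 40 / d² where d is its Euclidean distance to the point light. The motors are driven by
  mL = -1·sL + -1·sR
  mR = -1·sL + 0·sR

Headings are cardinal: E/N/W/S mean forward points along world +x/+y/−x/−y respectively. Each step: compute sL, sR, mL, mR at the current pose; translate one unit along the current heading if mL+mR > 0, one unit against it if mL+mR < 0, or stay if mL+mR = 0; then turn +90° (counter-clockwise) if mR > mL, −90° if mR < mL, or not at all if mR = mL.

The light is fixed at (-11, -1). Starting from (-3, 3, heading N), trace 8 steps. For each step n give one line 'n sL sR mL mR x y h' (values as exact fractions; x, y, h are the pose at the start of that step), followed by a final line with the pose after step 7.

n=0: pose=(-3,3,N); sL=5/9, sR=5/17; mL=-130/153, mR=-5/9; mL+mR=-215/153 → advance -1; mR−mL=5/17 → turn +1·90°
n=1: pose=(-3,2,W); sL=40/37, sR=40/61; mL=-3920/2257, mR=-40/37; mL+mR=-6360/2257 → advance -1; mR−mL=40/61 → turn +1·90°
n=2: pose=(-2,2,S); sL=20/61, sR=4/5; mL=-344/305, mR=-20/61; mL+mR=-444/305 → advance -1; mR−mL=4/5 → turn +1·90°
n=3: pose=(-2,3,E); sL=40/157, sR=8/25; mL=-2256/3925, mR=-40/157; mL+mR=-3256/3925 → advance -1; mR−mL=8/25 → turn +1·90°
n=4: pose=(-3,3,N); sL=5/9, sR=5/17; mL=-130/153, mR=-5/9; mL+mR=-215/153 → advance -1; mR−mL=5/17 → turn +1·90°
n=5: pose=(-3,2,W); sL=40/37, sR=40/61; mL=-3920/2257, mR=-40/37; mL+mR=-6360/2257 → advance -1; mR−mL=40/61 → turn +1·90°
n=6: pose=(-2,2,S); sL=20/61, sR=4/5; mL=-344/305, mR=-20/61; mL+mR=-444/305 → advance -1; mR−mL=4/5 → turn +1·90°
n=7: pose=(-2,3,E); sL=40/157, sR=8/25; mL=-2256/3925, mR=-40/157; mL+mR=-3256/3925 → advance -1; mR−mL=8/25 → turn +1·90°

0 5/9 5/17 -130/153 -5/9 -3 3 N
1 40/37 40/61 -3920/2257 -40/37 -3 2 W
2 20/61 4/5 -344/305 -20/61 -2 2 S
3 40/157 8/25 -2256/3925 -40/157 -2 3 E
4 5/9 5/17 -130/153 -5/9 -3 3 N
5 40/37 40/61 -3920/2257 -40/37 -3 2 W
6 20/61 4/5 -344/305 -20/61 -2 2 S
7 40/157 8/25 -2256/3925 -40/157 -2 3 E
final -3 3 N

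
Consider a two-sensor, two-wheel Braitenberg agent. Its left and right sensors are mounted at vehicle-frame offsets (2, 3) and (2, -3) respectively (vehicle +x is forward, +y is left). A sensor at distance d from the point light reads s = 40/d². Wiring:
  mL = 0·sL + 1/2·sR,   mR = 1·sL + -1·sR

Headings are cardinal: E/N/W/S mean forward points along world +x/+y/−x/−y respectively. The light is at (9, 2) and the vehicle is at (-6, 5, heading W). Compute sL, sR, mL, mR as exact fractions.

left sensor world pos  = (-8, 2); dL² = 289
right sensor world pos = (-8, 8); dR² = 325
sL = 40/289 = 40/289
sR = 40/325 = 8/65
mL = 0·sL + 1/2·sR = 4/65
mR = 1·sL + -1·sR = 288/18785

40/289 8/65 4/65 288/18785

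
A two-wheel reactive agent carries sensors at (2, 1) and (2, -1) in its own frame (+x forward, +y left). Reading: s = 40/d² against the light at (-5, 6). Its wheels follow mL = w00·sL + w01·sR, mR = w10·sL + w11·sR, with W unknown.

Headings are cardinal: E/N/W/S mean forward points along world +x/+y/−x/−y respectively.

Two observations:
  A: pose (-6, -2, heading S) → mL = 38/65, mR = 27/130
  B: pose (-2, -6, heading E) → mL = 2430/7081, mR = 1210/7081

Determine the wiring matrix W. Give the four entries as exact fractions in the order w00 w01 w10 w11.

1/2 1 1 -1/2

obs A: pose=(-6,-2,S) → sL=2/5, sR=5/13, mL=38/65, mR=27/130
obs B: pose=(-2,-6,E) → sL=20/73, sR=20/97, mL=2430/7081, mR=1210/7081
sensor matrix S = [[2/5, 5/13], [20/73, 20/97]]; det S = -2108/92053
solve [mL_A; mL_B] = S·[w00; w01] and [mR_A; mR_B] = S·[w10; w11]:
  w00 = 1/2, w01 = 1, w10 = 1, w11 = -1/2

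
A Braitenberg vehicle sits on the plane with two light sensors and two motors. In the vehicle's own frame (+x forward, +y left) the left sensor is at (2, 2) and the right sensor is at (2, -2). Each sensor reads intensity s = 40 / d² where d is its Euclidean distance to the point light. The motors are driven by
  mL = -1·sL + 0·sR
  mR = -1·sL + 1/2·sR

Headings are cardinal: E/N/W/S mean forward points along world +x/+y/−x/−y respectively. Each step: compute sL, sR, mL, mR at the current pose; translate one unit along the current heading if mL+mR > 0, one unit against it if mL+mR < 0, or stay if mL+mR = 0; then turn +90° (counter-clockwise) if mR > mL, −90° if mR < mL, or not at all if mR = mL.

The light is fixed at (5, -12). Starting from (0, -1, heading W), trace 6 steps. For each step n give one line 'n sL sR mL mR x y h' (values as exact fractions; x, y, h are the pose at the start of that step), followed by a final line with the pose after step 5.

n=0: pose=(0,-1,W); sL=4/13, sR=20/109; mL=-4/13, mR=-306/1417; mL+mR=-742/1417 → advance -1; mR−mL=10/109 → turn +1·90°
n=1: pose=(1,-1,S); sL=8/17, sR=40/117; mL=-8/17, mR=-596/1989; mL+mR=-1532/1989 → advance -1; mR−mL=20/117 → turn +1·90°
n=2: pose=(1,0,E); sL=1/5, sR=5/13; mL=-1/5, mR=-1/130; mL+mR=-27/130 → advance -1; mR−mL=5/26 → turn +1·90°
n=3: pose=(0,0,N); sL=8/49, sR=8/41; mL=-8/49, mR=-132/2009; mL+mR=-460/2009 → advance -1; mR−mL=4/41 → turn +1·90°
n=4: pose=(0,-1,W); sL=4/13, sR=20/109; mL=-4/13, mR=-306/1417; mL+mR=-742/1417 → advance -1; mR−mL=10/109 → turn +1·90°
n=5: pose=(1,-1,S); sL=8/17, sR=40/117; mL=-8/17, mR=-596/1989; mL+mR=-1532/1989 → advance -1; mR−mL=20/117 → turn +1·90°

0 4/13 20/109 -4/13 -306/1417 0 -1 W
1 8/17 40/117 -8/17 -596/1989 1 -1 S
2 1/5 5/13 -1/5 -1/130 1 0 E
3 8/49 8/41 -8/49 -132/2009 0 0 N
4 4/13 20/109 -4/13 -306/1417 0 -1 W
5 8/17 40/117 -8/17 -596/1989 1 -1 S
final 1 0 E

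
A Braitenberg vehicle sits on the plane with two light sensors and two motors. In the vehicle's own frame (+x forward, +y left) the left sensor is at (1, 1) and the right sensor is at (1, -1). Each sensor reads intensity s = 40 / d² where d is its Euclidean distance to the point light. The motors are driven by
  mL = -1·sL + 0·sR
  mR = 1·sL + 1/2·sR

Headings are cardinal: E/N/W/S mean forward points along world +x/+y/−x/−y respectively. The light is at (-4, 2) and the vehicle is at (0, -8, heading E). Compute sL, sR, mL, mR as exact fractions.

left sensor world pos  = (1, -7); dL² = 106
right sensor world pos = (1, -9); dR² = 146
sL = 40/106 = 20/53
sR = 40/146 = 20/73
mL = -1·sL + 0·sR = -20/53
mR = 1·sL + 1/2·sR = 1990/3869

20/53 20/73 -20/53 1990/3869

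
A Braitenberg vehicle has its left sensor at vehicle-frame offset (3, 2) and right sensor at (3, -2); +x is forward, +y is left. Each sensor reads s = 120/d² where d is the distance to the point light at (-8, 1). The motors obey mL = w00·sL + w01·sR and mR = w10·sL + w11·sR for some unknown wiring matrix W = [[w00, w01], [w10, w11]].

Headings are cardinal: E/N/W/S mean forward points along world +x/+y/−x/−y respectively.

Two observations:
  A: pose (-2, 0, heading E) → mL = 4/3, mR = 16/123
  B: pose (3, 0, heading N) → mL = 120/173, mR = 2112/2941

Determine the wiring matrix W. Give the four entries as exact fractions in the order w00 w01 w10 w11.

0 1 1 -1

obs A: pose=(-2,0,E) → sL=60/41, sR=4/3, mL=4/3, mR=16/123
obs B: pose=(3,0,N) → sL=24/17, sR=120/173, mL=120/173, mR=2112/2941
sensor matrix S = [[60/41, 4/3], [24/17, 120/173]]; det S = -104576/120581
solve [mL_A; mL_B] = S·[w00; w01] and [mR_A; mR_B] = S·[w10; w11]:
  w00 = 0, w01 = 1, w10 = 1, w11 = -1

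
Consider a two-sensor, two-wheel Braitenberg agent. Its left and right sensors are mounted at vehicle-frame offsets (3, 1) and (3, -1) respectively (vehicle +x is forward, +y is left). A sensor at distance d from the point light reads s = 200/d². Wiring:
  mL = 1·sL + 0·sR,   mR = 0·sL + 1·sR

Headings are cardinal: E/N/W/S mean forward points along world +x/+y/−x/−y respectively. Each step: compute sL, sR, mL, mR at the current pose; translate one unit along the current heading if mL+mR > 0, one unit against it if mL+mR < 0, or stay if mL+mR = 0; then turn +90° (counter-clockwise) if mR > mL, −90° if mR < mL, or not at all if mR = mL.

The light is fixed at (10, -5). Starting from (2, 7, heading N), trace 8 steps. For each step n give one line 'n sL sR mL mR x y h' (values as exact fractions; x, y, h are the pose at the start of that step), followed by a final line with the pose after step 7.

0 100/153 100/137 100/153 100/137 2 7 N
1 40/53 200/317 40/53 200/317 2 8 W
2 50/89 5/8 50/89 5/8 1 8 N
3 200/313 200/369 200/313 200/369 1 9 W
4 20/41 20/37 20/41 20/37 0 9 N
5 40/73 8/17 40/73 8/17 0 10 W
6 50/117 25/53 50/117 25/53 -1 10 N
7 200/421 40/97 200/421 40/97 -1 11 W
final -2 11 N

n=0: pose=(2,7,N); sL=100/153, sR=100/137; mL=100/153, mR=100/137; mL+mR=29000/20961 → advance +1; mR−mL=1600/20961 → turn +1·90°
n=1: pose=(2,8,W); sL=40/53, sR=200/317; mL=40/53, mR=200/317; mL+mR=23280/16801 → advance +1; mR−mL=-2080/16801 → turn -1·90°
n=2: pose=(1,8,N); sL=50/89, sR=5/8; mL=50/89, mR=5/8; mL+mR=845/712 → advance +1; mR−mL=45/712 → turn +1·90°
n=3: pose=(1,9,W); sL=200/313, sR=200/369; mL=200/313, mR=200/369; mL+mR=136400/115497 → advance +1; mR−mL=-11200/115497 → turn -1·90°
n=4: pose=(0,9,N); sL=20/41, sR=20/37; mL=20/41, mR=20/37; mL+mR=1560/1517 → advance +1; mR−mL=80/1517 → turn +1·90°
n=5: pose=(0,10,W); sL=40/73, sR=8/17; mL=40/73, mR=8/17; mL+mR=1264/1241 → advance +1; mR−mL=-96/1241 → turn -1·90°
n=6: pose=(-1,10,N); sL=50/117, sR=25/53; mL=50/117, mR=25/53; mL+mR=5575/6201 → advance +1; mR−mL=275/6201 → turn +1·90°
n=7: pose=(-1,11,W); sL=200/421, sR=40/97; mL=200/421, mR=40/97; mL+mR=36240/40837 → advance +1; mR−mL=-2560/40837 → turn -1·90°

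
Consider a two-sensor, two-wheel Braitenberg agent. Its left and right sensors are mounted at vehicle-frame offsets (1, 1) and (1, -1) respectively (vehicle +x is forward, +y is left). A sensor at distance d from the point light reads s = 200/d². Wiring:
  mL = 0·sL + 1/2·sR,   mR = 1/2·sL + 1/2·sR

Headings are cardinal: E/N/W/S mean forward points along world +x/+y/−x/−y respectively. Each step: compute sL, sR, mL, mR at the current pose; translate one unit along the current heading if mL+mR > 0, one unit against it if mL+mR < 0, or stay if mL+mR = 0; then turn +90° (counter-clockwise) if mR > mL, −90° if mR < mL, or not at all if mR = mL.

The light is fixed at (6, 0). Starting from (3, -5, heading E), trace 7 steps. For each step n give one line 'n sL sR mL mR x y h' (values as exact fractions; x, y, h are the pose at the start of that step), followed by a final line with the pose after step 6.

n=0: pose=(3,-5,E); sL=10, sR=5; mL=5/2, mR=15/2; mL+mR=10 → advance +1; mR−mL=5 → turn +1·90°
n=1: pose=(4,-5,N); sL=8, sR=200/17; mL=100/17, mR=168/17; mL+mR=268/17 → advance +1; mR−mL=4 → turn +1·90°
n=2: pose=(4,-4,W); sL=100/17, sR=100/9; mL=50/9, mR=1300/153; mL+mR=2150/153 → advance +1; mR−mL=50/17 → turn +1·90°
n=3: pose=(3,-4,S); sL=200/29, sR=200/41; mL=100/41, mR=7000/1189; mL+mR=9900/1189 → advance +1; mR−mL=100/29 → turn +1·90°
n=4: pose=(3,-5,E); sL=10, sR=5; mL=5/2, mR=15/2; mL+mR=10 → advance +1; mR−mL=5 → turn +1·90°
n=5: pose=(4,-5,N); sL=8, sR=200/17; mL=100/17, mR=168/17; mL+mR=268/17 → advance +1; mR−mL=4 → turn +1·90°
n=6: pose=(4,-4,W); sL=100/17, sR=100/9; mL=50/9, mR=1300/153; mL+mR=2150/153 → advance +1; mR−mL=50/17 → turn +1·90°

0 10 5 5/2 15/2 3 -5 E
1 8 200/17 100/17 168/17 4 -5 N
2 100/17 100/9 50/9 1300/153 4 -4 W
3 200/29 200/41 100/41 7000/1189 3 -4 S
4 10 5 5/2 15/2 3 -5 E
5 8 200/17 100/17 168/17 4 -5 N
6 100/17 100/9 50/9 1300/153 4 -4 W
final 3 -4 S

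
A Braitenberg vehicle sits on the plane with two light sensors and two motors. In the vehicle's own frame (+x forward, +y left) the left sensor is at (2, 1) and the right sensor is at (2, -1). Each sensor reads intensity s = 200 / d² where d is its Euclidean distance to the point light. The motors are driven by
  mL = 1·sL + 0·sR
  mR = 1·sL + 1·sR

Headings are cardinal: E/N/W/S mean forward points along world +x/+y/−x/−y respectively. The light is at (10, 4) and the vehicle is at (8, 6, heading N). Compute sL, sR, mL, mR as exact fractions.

8 200/17 8 336/17

left sensor world pos  = (7, 8); dL² = 25
right sensor world pos = (9, 8); dR² = 17
sL = 200/25 = 8
sR = 200/17 = 200/17
mL = 1·sL + 0·sR = 8
mR = 1·sL + 1·sR = 336/17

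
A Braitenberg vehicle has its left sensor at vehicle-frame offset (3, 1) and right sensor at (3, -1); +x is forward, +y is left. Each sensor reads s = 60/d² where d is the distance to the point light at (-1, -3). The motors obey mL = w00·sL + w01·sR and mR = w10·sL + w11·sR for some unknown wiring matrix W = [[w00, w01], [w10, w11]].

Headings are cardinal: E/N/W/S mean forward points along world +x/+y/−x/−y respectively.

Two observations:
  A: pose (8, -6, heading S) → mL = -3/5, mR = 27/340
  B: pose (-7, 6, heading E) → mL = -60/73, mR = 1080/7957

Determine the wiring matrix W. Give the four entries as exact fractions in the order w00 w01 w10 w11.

0 -1 -1/2 1/2

obs A: pose=(8,-6,S) → sL=15/34, sR=3/5, mL=-3/5, mR=27/340
obs B: pose=(-7,6,E) → sL=60/109, sR=60/73, mL=-60/73, mR=1080/7957
sensor matrix S = [[15/34, 3/5], [60/109, 60/73]]; det S = 4374/135269
solve [mL_A; mL_B] = S·[w00; w01] and [mR_A; mR_B] = S·[w10; w11]:
  w00 = 0, w01 = -1, w10 = -1/2, w11 = 1/2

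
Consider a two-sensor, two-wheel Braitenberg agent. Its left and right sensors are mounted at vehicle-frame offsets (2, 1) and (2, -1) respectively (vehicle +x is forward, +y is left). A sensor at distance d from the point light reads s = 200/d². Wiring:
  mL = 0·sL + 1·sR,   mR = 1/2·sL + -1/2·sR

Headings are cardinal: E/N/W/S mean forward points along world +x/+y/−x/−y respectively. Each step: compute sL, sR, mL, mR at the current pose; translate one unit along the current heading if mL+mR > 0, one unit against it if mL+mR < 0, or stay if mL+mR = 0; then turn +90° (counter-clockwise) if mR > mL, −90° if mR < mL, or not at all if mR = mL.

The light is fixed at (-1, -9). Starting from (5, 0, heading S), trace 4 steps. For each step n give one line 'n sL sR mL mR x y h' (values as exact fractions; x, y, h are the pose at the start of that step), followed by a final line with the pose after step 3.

n=0: pose=(5,0,S); sL=100/49, sR=100/37; mL=100/37, mR=-600/1813; mL+mR=4300/1813 → advance +1; mR−mL=-5500/1813 → turn -1·90°
n=1: pose=(5,-1,W); sL=40/13, sR=200/97; mL=200/97, mR=640/1261; mL+mR=3240/1261 → advance +1; mR−mL=-1960/1261 → turn -1·90°
n=2: pose=(4,-1,N); sL=50/29, sR=25/17; mL=25/17, mR=125/986; mL+mR=1575/986 → advance +1; mR−mL=-1325/986 → turn -1·90°
n=3: pose=(4,0,E); sL=200/149, sR=200/113; mL=200/113, mR=-3600/16837; mL+mR=26200/16837 → advance +1; mR−mL=-33400/16837 → turn -1·90°

0 100/49 100/37 100/37 -600/1813 5 0 S
1 40/13 200/97 200/97 640/1261 5 -1 W
2 50/29 25/17 25/17 125/986 4 -1 N
3 200/149 200/113 200/113 -3600/16837 4 0 E
final 5 0 S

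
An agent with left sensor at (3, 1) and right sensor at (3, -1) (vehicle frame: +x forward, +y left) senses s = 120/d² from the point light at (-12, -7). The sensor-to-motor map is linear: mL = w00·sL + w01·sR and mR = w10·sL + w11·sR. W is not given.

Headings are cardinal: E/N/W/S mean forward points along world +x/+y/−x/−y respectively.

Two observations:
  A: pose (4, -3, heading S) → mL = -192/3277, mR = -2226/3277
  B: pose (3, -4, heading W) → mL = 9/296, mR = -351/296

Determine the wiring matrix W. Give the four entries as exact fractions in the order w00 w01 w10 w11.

obs A: pose=(4,-3,S) → sL=12/29, sR=60/113, mL=-192/3277, mR=-2226/3277
obs B: pose=(3,-4,W) → sL=30/37, sR=3/4, mL=9/296, mR=-351/296
sensor matrix S = [[12/29, 60/113], [30/37, 3/4]]; det S = -14571/121249
solve [mL_A; mL_B] = S·[w00; w01] and [mR_A; mR_B] = S·[w10; w11]:
  w00 = 1/2, w01 = -1/2, w10 = -1, w11 = -1/2

1/2 -1/2 -1 -1/2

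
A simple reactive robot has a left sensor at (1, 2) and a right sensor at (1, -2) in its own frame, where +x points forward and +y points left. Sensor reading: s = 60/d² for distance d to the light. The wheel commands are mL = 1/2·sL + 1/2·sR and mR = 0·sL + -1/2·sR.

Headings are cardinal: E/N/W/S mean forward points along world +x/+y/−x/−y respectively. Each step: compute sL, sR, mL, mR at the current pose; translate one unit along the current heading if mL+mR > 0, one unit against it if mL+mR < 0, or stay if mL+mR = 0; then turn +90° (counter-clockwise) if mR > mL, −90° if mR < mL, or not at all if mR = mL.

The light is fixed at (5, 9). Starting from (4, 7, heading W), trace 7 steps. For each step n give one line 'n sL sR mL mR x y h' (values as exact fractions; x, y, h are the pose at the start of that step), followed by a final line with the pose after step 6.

n=0: pose=(4,7,W); sL=3, sR=15; mL=9, mR=-15/2; mL+mR=3/2 → advance +1; mR−mL=-33/2 → turn -1·90°
n=1: pose=(3,7,N); sL=60/17, sR=60; mL=540/17, mR=-30; mL+mR=30/17 → advance +1; mR−mL=-1050/17 → turn -1·90°
n=2: pose=(3,8,E); sL=30, sR=6; mL=18, mR=-3; mL+mR=15 → advance +1; mR−mL=-21 → turn -1·90°
n=3: pose=(4,8,S); sL=12, sR=60/13; mL=108/13, mR=-30/13; mL+mR=6 → advance +1; mR−mL=-138/13 → turn -1·90°
n=4: pose=(4,7,W); sL=3, sR=15; mL=9, mR=-15/2; mL+mR=3/2 → advance +1; mR−mL=-33/2 → turn -1·90°
n=5: pose=(3,7,N); sL=60/17, sR=60; mL=540/17, mR=-30; mL+mR=30/17 → advance +1; mR−mL=-1050/17 → turn -1·90°
n=6: pose=(3,8,E); sL=30, sR=6; mL=18, mR=-3; mL+mR=15 → advance +1; mR−mL=-21 → turn -1·90°

0 3 15 9 -15/2 4 7 W
1 60/17 60 540/17 -30 3 7 N
2 30 6 18 -3 3 8 E
3 12 60/13 108/13 -30/13 4 8 S
4 3 15 9 -15/2 4 7 W
5 60/17 60 540/17 -30 3 7 N
6 30 6 18 -3 3 8 E
final 4 8 S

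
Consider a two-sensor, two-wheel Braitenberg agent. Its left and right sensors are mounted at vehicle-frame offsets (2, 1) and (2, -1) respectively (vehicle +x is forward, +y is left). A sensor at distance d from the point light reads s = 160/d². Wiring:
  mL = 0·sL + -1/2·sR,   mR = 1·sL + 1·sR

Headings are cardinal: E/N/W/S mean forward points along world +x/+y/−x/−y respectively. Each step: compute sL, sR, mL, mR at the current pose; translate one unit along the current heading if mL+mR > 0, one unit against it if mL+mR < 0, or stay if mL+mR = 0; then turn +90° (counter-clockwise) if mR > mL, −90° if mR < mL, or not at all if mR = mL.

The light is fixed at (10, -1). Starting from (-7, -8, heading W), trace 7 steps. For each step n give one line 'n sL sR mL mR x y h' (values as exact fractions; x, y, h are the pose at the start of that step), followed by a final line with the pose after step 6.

0 32/85 160/397 -80/397 26304/33745 -7 -8 W
1 16/37 80/221 -40/221 6496/8177 -8 -8 S
2 32/61 160/337 -80/337 20544/20557 -8 -9 E
3 4/9 40/73 -20/73 652/657 -7 -9 N
4 32/85 160/397 -80/397 26304/33745 -7 -8 W
5 16/37 80/221 -40/221 6496/8177 -8 -8 S
6 32/61 160/337 -80/337 20544/20557 -8 -9 E
final -7 -9 N

n=0: pose=(-7,-8,W); sL=32/85, sR=160/397; mL=-80/397, mR=26304/33745; mL+mR=19504/33745 → advance +1; mR−mL=33104/33745 → turn +1·90°
n=1: pose=(-8,-8,S); sL=16/37, sR=80/221; mL=-40/221, mR=6496/8177; mL+mR=5016/8177 → advance +1; mR−mL=7976/8177 → turn +1·90°
n=2: pose=(-8,-9,E); sL=32/61, sR=160/337; mL=-80/337, mR=20544/20557; mL+mR=15664/20557 → advance +1; mR−mL=25424/20557 → turn +1·90°
n=3: pose=(-7,-9,N); sL=4/9, sR=40/73; mL=-20/73, mR=652/657; mL+mR=472/657 → advance +1; mR−mL=832/657 → turn +1·90°
n=4: pose=(-7,-8,W); sL=32/85, sR=160/397; mL=-80/397, mR=26304/33745; mL+mR=19504/33745 → advance +1; mR−mL=33104/33745 → turn +1·90°
n=5: pose=(-8,-8,S); sL=16/37, sR=80/221; mL=-40/221, mR=6496/8177; mL+mR=5016/8177 → advance +1; mR−mL=7976/8177 → turn +1·90°
n=6: pose=(-8,-9,E); sL=32/61, sR=160/337; mL=-80/337, mR=20544/20557; mL+mR=15664/20557 → advance +1; mR−mL=25424/20557 → turn +1·90°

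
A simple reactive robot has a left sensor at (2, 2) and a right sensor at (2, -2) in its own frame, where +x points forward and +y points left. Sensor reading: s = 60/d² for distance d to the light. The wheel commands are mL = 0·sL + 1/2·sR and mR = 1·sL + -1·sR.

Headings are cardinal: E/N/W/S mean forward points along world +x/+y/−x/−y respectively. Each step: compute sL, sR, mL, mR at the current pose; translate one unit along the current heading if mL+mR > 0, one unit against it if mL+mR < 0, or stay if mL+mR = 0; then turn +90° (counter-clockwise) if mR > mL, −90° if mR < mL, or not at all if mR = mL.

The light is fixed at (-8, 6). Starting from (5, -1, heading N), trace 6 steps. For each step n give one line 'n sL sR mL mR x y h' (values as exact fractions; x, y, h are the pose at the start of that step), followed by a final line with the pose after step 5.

n=0: pose=(5,-1,N); sL=30/73, sR=6/25; mL=3/25, mR=312/1825; mL+mR=531/1825 → advance +1; mR−mL=93/1825 → turn +1·90°
n=1: pose=(5,0,W); sL=12/37, sR=60/137; mL=30/137, mR=-576/5069; mL+mR=534/5069 → advance +1; mR−mL=-1686/5069 → turn -1·90°
n=2: pose=(4,0,N); sL=15/29, sR=15/53; mL=15/106, mR=360/1537; mL+mR=1155/3074 → advance +1; mR−mL=285/3074 → turn +1·90°
n=3: pose=(4,1,W); sL=60/149, sR=60/109; mL=30/109, mR=-2400/16241; mL+mR=2070/16241 → advance +1; mR−mL=-6870/16241 → turn -1·90°
n=4: pose=(3,1,N); sL=2/3, sR=30/89; mL=15/89, mR=88/267; mL+mR=133/267 → advance +1; mR−mL=43/267 → turn +1·90°
n=5: pose=(3,2,W); sL=20/39, sR=12/17; mL=6/17, mR=-128/663; mL+mR=106/663 → advance +1; mR−mL=-362/663 → turn -1·90°

0 30/73 6/25 3/25 312/1825 5 -1 N
1 12/37 60/137 30/137 -576/5069 5 0 W
2 15/29 15/53 15/106 360/1537 4 0 N
3 60/149 60/109 30/109 -2400/16241 4 1 W
4 2/3 30/89 15/89 88/267 3 1 N
5 20/39 12/17 6/17 -128/663 3 2 W
final 2 2 N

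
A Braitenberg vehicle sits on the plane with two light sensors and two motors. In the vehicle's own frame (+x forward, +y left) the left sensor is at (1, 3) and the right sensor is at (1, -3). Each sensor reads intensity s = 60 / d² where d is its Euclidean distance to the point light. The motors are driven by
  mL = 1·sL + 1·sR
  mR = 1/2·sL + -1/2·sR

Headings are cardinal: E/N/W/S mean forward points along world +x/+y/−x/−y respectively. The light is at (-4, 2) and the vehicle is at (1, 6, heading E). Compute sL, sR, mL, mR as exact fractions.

12/17 60/37 1464/629 -288/629

left sensor world pos  = (2, 9); dL² = 85
right sensor world pos = (2, 3); dR² = 37
sL = 60/85 = 12/17
sR = 60/37 = 60/37
mL = 1·sL + 1·sR = 1464/629
mR = 1/2·sL + -1/2·sR = -288/629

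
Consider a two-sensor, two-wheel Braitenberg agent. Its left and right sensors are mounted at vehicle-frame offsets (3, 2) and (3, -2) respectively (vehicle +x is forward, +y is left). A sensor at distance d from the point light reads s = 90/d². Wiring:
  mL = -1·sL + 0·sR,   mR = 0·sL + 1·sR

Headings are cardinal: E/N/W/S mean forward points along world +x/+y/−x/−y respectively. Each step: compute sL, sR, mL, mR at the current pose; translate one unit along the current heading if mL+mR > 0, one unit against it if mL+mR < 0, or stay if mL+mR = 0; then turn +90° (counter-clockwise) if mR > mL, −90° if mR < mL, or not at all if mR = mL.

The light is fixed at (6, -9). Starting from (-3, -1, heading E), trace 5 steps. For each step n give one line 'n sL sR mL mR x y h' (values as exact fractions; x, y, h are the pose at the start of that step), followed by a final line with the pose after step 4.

0 45/68 5/4 -45/68 5/4 -3 -1 E
1 90/221 90/157 -90/221 90/157 -2 -1 N
2 9/17 45/121 -9/17 45/121 -2 0 W
3 90/61 10/13 -90/61 10/13 -1 0 S
4 9/16 9/8 -9/16 9/8 -1 1 E
final 0 1 N

n=0: pose=(-3,-1,E); sL=45/68, sR=5/4; mL=-45/68, mR=5/4; mL+mR=10/17 → advance +1; mR−mL=65/34 → turn +1·90°
n=1: pose=(-2,-1,N); sL=90/221, sR=90/157; mL=-90/221, mR=90/157; mL+mR=5760/34697 → advance +1; mR−mL=34020/34697 → turn +1·90°
n=2: pose=(-2,0,W); sL=9/17, sR=45/121; mL=-9/17, mR=45/121; mL+mR=-324/2057 → advance -1; mR−mL=1854/2057 → turn +1·90°
n=3: pose=(-1,0,S); sL=90/61, sR=10/13; mL=-90/61, mR=10/13; mL+mR=-560/793 → advance -1; mR−mL=1780/793 → turn +1·90°
n=4: pose=(-1,1,E); sL=9/16, sR=9/8; mL=-9/16, mR=9/8; mL+mR=9/16 → advance +1; mR−mL=27/16 → turn +1·90°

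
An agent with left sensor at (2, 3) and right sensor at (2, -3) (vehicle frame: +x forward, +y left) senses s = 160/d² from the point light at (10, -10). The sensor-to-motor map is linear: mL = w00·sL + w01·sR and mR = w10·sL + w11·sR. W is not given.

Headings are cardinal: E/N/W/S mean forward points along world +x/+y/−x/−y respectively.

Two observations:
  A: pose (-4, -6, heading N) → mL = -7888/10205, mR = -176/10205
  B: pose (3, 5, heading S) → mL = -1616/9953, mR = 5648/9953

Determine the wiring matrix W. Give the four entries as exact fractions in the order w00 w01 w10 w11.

1/2 -1 1 -1/2

obs A: pose=(-4,-6,N) → sL=32/65, sR=160/157, mL=-7888/10205, mR=-176/10205
obs B: pose=(3,5,S) → sL=32/37, sR=160/269, mL=-1616/9953, mR=5648/9953
sensor matrix S = [[32/65, 160/157], [32/37, 160/269]]; det S = -11956224/20314073
solve [mL_A; mL_B] = S·[w00; w01] and [mR_A; mR_B] = S·[w10; w11]:
  w00 = 1/2, w01 = -1, w10 = 1, w11 = -1/2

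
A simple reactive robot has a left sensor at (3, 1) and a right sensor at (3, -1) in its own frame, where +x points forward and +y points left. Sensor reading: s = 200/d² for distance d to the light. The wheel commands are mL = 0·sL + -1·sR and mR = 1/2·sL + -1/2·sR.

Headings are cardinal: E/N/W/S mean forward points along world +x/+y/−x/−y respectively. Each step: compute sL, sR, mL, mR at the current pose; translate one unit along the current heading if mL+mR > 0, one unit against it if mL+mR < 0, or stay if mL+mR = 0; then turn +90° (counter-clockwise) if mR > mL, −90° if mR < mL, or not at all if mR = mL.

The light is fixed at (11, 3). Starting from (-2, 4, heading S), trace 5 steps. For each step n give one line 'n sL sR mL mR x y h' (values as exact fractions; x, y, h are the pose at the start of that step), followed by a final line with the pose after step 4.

n=0: pose=(-2,4,S); sL=50/37, sR=1; mL=-1, mR=13/74; mL+mR=-61/74 → advance -1; mR−mL=87/74 → turn +1·90°
n=1: pose=(-2,5,E); sL=200/109, sR=200/101; mL=-200/101, mR=-800/11009; mL+mR=-22600/11009 → advance -1; mR−mL=21000/11009 → turn +1·90°
n=2: pose=(-3,5,N); sL=4/5, sR=100/97; mL=-100/97, mR=-56/485; mL+mR=-556/485 → advance -1; mR−mL=444/485 → turn +1·90°
n=3: pose=(-3,4,W); sL=200/289, sR=200/293; mL=-200/293, mR=400/84677; mL+mR=-57400/84677 → advance -1; mR−mL=58200/84677 → turn +1·90°
n=4: pose=(-2,4,S); sL=50/37, sR=1; mL=-1, mR=13/74; mL+mR=-61/74 → advance -1; mR−mL=87/74 → turn +1·90°

0 50/37 1 -1 13/74 -2 4 S
1 200/109 200/101 -200/101 -800/11009 -2 5 E
2 4/5 100/97 -100/97 -56/485 -3 5 N
3 200/289 200/293 -200/293 400/84677 -3 4 W
4 50/37 1 -1 13/74 -2 4 S
final -2 5 E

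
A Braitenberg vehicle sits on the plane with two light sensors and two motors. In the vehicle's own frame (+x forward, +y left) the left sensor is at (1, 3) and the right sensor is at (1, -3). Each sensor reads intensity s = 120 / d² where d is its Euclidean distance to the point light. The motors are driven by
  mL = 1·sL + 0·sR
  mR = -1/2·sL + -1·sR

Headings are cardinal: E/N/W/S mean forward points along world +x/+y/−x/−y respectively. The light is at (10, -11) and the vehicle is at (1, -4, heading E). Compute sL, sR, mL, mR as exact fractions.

30/41 3/2 30/41 -153/82

left sensor world pos  = (2, -1); dL² = 164
right sensor world pos = (2, -7); dR² = 80
sL = 120/164 = 30/41
sR = 120/80 = 3/2
mL = 1·sL + 0·sR = 30/41
mR = -1/2·sL + -1·sR = -153/82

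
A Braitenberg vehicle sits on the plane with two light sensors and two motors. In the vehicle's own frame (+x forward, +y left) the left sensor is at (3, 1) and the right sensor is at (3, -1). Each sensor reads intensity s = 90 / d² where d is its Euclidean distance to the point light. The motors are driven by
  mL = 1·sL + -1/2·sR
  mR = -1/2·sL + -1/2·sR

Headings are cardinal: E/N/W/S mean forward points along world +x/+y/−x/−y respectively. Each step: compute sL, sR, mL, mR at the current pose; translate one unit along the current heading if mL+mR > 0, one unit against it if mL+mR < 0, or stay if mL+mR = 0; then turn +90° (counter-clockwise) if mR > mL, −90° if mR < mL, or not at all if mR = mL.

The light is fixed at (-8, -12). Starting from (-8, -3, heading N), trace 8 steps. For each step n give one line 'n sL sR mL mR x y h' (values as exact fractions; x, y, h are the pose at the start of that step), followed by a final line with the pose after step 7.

n=0: pose=(-8,-3,N); sL=18/29, sR=18/29; mL=9/29, mR=-18/29; mL+mR=-9/29 → advance -1; mR−mL=-27/29 → turn -1·90°
n=1: pose=(-8,-4,E); sL=1, sR=45/29; mL=13/58, mR=-37/29; mL+mR=-61/58 → advance -1; mR−mL=-3/2 → turn -1·90°
n=2: pose=(-9,-4,S); sL=18/5, sR=90/29; mL=297/145, mR=-486/145; mL+mR=-189/145 → advance -1; mR−mL=-27/5 → turn -1·90°
n=3: pose=(-9,-3,W); sL=9/8, sR=45/58; mL=171/232, mR=-441/464; mL+mR=-99/464 → advance -1; mR−mL=-27/16 → turn -1·90°
n=4: pose=(-8,-3,N); sL=18/29, sR=18/29; mL=9/29, mR=-18/29; mL+mR=-9/29 → advance -1; mR−mL=-27/29 → turn -1·90°
n=5: pose=(-8,-4,E); sL=1, sR=45/29; mL=13/58, mR=-37/29; mL+mR=-61/58 → advance -1; mR−mL=-3/2 → turn -1·90°
n=6: pose=(-9,-4,S); sL=18/5, sR=90/29; mL=297/145, mR=-486/145; mL+mR=-189/145 → advance -1; mR−mL=-27/5 → turn -1·90°
n=7: pose=(-9,-3,W); sL=9/8, sR=45/58; mL=171/232, mR=-441/464; mL+mR=-99/464 → advance -1; mR−mL=-27/16 → turn -1·90°

0 18/29 18/29 9/29 -18/29 -8 -3 N
1 1 45/29 13/58 -37/29 -8 -4 E
2 18/5 90/29 297/145 -486/145 -9 -4 S
3 9/8 45/58 171/232 -441/464 -9 -3 W
4 18/29 18/29 9/29 -18/29 -8 -3 N
5 1 45/29 13/58 -37/29 -8 -4 E
6 18/5 90/29 297/145 -486/145 -9 -4 S
7 9/8 45/58 171/232 -441/464 -9 -3 W
final -8 -3 N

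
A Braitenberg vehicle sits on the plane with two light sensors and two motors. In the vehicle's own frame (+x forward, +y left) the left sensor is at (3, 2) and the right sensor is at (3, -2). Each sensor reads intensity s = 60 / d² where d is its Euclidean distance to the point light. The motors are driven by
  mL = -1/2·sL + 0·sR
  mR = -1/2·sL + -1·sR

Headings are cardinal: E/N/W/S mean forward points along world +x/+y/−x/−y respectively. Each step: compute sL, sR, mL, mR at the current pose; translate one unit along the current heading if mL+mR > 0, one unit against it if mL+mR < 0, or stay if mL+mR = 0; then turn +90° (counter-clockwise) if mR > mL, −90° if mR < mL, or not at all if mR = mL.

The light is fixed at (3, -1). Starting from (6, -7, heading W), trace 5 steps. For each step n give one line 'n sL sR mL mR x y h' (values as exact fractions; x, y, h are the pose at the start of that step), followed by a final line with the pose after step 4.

0 15/16 15/4 -15/32 -135/32 6 -7 W
1 60/13 4/3 -30/13 -142/39 7 -7 N
2 30/37 6/13 -15/37 -417/481 7 -8 E
3 12/25 60/101 -6/25 -2106/2525 6 -8 S
4 15/16 15/4 -15/32 -135/32 6 -7 W
final 7 -7 N

n=0: pose=(6,-7,W); sL=15/16, sR=15/4; mL=-15/32, mR=-135/32; mL+mR=-75/16 → advance -1; mR−mL=-15/4 → turn -1·90°
n=1: pose=(7,-7,N); sL=60/13, sR=4/3; mL=-30/13, mR=-142/39; mL+mR=-232/39 → advance -1; mR−mL=-4/3 → turn -1·90°
n=2: pose=(7,-8,E); sL=30/37, sR=6/13; mL=-15/37, mR=-417/481; mL+mR=-612/481 → advance -1; mR−mL=-6/13 → turn -1·90°
n=3: pose=(6,-8,S); sL=12/25, sR=60/101; mL=-6/25, mR=-2106/2525; mL+mR=-2712/2525 → advance -1; mR−mL=-60/101 → turn -1·90°
n=4: pose=(6,-7,W); sL=15/16, sR=15/4; mL=-15/32, mR=-135/32; mL+mR=-75/16 → advance -1; mR−mL=-15/4 → turn -1·90°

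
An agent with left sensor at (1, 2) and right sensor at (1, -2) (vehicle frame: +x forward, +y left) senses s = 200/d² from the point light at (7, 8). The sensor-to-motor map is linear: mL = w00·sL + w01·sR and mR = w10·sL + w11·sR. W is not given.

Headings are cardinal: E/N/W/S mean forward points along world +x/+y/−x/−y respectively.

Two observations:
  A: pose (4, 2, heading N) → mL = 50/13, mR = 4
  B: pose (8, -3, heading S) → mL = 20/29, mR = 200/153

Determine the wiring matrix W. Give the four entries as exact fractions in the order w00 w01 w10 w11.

obs A: pose=(4,2,N) → sL=4, sR=100/13, mL=50/13, mR=4
obs B: pose=(8,-3,S) → sL=200/153, sR=40/29, mL=20/29, mR=200/153
sensor matrix S = [[4, 100/13], [200/153, 40/29]]; det S = -261760/57681
solve [mL_A; mL_B] = S·[w00; w01] and [mR_A; mR_B] = S·[w10; w11]:
  w00 = 0, w01 = 1/2, w10 = 1, w11 = 0

0 1/2 1 0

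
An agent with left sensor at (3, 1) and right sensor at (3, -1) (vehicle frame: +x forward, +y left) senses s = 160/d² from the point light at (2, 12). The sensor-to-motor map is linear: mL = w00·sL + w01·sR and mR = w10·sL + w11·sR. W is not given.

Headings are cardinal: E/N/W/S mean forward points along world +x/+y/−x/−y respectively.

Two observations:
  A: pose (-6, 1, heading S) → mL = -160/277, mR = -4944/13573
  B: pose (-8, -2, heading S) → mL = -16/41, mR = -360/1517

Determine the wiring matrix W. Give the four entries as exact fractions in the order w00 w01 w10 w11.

obs A: pose=(-6,1,S) → sL=32/49, sR=160/277, mL=-160/277, mR=-4944/13573
obs B: pose=(-8,-2,S) → sL=16/37, sR=16/41, mL=-16/41, mR=-360/1517
sensor matrix S = [[32/49, 160/277], [16/37, 16/41]]; det S = 104448/20590241
solve [mL_A; mL_B] = S·[w00; w01] and [mR_A; mR_B] = S·[w10; w11]:
  w00 = 0, w01 = -1, w10 = -1, w11 = 1/2

0 -1 -1 1/2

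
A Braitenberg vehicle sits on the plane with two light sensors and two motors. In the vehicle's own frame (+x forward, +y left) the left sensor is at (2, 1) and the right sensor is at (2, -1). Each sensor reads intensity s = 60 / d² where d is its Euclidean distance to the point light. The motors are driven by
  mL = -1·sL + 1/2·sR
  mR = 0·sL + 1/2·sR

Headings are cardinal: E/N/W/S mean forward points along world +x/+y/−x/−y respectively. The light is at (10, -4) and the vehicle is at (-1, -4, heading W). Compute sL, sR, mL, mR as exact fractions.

left sensor world pos  = (-3, -5); dL² = 170
right sensor world pos = (-3, -3); dR² = 170
sL = 60/170 = 6/17
sR = 60/170 = 6/17
mL = -1·sL + 1/2·sR = -3/17
mR = 0·sL + 1/2·sR = 3/17

6/17 6/17 -3/17 3/17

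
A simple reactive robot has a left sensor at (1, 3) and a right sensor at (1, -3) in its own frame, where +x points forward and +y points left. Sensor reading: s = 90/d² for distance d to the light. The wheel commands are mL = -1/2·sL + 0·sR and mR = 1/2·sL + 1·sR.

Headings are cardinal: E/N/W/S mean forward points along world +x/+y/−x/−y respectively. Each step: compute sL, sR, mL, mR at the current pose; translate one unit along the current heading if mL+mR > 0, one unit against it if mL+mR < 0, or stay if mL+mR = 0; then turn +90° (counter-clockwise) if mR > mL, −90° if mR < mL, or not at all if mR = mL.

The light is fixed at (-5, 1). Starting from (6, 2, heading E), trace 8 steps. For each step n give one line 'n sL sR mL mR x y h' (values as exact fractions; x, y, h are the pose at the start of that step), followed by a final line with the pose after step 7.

0 9/16 45/74 -9/32 1053/1184 6 2 E
1 18/17 90/229 -9/17 3591/3893 7 2 N
2 45/61 45/73 -45/122 8775/8906 7 3 W
3 90/197 18/13 -45/197 4131/2561 6 3 S
4 9/16 45/74 -9/32 1053/1184 6 2 E
5 18/17 90/229 -9/17 3591/3893 7 2 N
6 45/61 45/73 -45/122 8775/8906 7 3 W
7 90/197 18/13 -45/197 4131/2561 6 3 S
final 6 2 E

n=0: pose=(6,2,E); sL=9/16, sR=45/74; mL=-9/32, mR=1053/1184; mL+mR=45/74 → advance +1; mR−mL=693/592 → turn +1·90°
n=1: pose=(7,2,N); sL=18/17, sR=90/229; mL=-9/17, mR=3591/3893; mL+mR=90/229 → advance +1; mR−mL=5652/3893 → turn +1·90°
n=2: pose=(7,3,W); sL=45/61, sR=45/73; mL=-45/122, mR=8775/8906; mL+mR=45/73 → advance +1; mR−mL=6030/4453 → turn +1·90°
n=3: pose=(6,3,S); sL=90/197, sR=18/13; mL=-45/197, mR=4131/2561; mL+mR=18/13 → advance +1; mR−mL=4716/2561 → turn +1·90°
n=4: pose=(6,2,E); sL=9/16, sR=45/74; mL=-9/32, mR=1053/1184; mL+mR=45/74 → advance +1; mR−mL=693/592 → turn +1·90°
n=5: pose=(7,2,N); sL=18/17, sR=90/229; mL=-9/17, mR=3591/3893; mL+mR=90/229 → advance +1; mR−mL=5652/3893 → turn +1·90°
n=6: pose=(7,3,W); sL=45/61, sR=45/73; mL=-45/122, mR=8775/8906; mL+mR=45/73 → advance +1; mR−mL=6030/4453 → turn +1·90°
n=7: pose=(6,3,S); sL=90/197, sR=18/13; mL=-45/197, mR=4131/2561; mL+mR=18/13 → advance +1; mR−mL=4716/2561 → turn +1·90°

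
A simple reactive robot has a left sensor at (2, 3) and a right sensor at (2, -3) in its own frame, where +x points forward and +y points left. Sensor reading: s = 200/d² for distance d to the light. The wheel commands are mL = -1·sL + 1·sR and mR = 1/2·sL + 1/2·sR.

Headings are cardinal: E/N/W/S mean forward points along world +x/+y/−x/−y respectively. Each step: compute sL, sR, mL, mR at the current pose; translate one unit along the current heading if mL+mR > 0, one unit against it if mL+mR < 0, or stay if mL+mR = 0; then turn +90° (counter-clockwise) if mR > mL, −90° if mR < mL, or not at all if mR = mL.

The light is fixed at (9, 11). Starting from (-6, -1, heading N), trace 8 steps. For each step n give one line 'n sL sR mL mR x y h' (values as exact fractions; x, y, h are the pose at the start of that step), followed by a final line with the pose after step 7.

0 25/53 50/61 1125/3233 4175/6466 -6 -1 N
1 40/97 200/353 5280/34241 16760/34241 -6 0 W
2 100/169 20/53 -1920/8957 4340/8957 -7 0 S
3 200/277 200/421 -28800/116617 69800/116617 -7 -1 E
4 25/53 50/61 1125/3233 4175/6466 -6 -1 N
5 40/97 200/353 5280/34241 16760/34241 -6 0 W
6 100/169 20/53 -1920/8957 4340/8957 -7 0 S
7 200/277 200/421 -28800/116617 69800/116617 -7 -1 E
final -6 -1 N

n=0: pose=(-6,-1,N); sL=25/53, sR=50/61; mL=1125/3233, mR=4175/6466; mL+mR=6425/6466 → advance +1; mR−mL=1925/6466 → turn +1·90°
n=1: pose=(-6,0,W); sL=40/97, sR=200/353; mL=5280/34241, mR=16760/34241; mL+mR=22040/34241 → advance +1; mR−mL=11480/34241 → turn +1·90°
n=2: pose=(-7,0,S); sL=100/169, sR=20/53; mL=-1920/8957, mR=4340/8957; mL+mR=2420/8957 → advance +1; mR−mL=6260/8957 → turn +1·90°
n=3: pose=(-7,-1,E); sL=200/277, sR=200/421; mL=-28800/116617, mR=69800/116617; mL+mR=41000/116617 → advance +1; mR−mL=98600/116617 → turn +1·90°
n=4: pose=(-6,-1,N); sL=25/53, sR=50/61; mL=1125/3233, mR=4175/6466; mL+mR=6425/6466 → advance +1; mR−mL=1925/6466 → turn +1·90°
n=5: pose=(-6,0,W); sL=40/97, sR=200/353; mL=5280/34241, mR=16760/34241; mL+mR=22040/34241 → advance +1; mR−mL=11480/34241 → turn +1·90°
n=6: pose=(-7,0,S); sL=100/169, sR=20/53; mL=-1920/8957, mR=4340/8957; mL+mR=2420/8957 → advance +1; mR−mL=6260/8957 → turn +1·90°
n=7: pose=(-7,-1,E); sL=200/277, sR=200/421; mL=-28800/116617, mR=69800/116617; mL+mR=41000/116617 → advance +1; mR−mL=98600/116617 → turn +1·90°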